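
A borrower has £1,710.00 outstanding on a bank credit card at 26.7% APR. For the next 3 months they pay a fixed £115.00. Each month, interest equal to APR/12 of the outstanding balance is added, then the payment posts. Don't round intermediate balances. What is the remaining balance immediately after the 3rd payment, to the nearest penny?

Monthly rate r = 26.7%/12 = 2.225% = 0.02225.
Each month: B ← B·(1+r) − £115.00.
Month 1: interest £38.05; balance after payment £1,633.05.
Month 2: interest £36.34; balance after payment £1,554.38.
Month 3: interest £34.59; balance after payment £1,473.97.

£1,473.97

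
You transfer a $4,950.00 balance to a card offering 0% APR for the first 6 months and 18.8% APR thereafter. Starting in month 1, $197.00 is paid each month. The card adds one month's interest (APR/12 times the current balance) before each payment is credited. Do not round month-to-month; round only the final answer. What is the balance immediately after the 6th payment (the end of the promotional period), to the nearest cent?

Promo months 1–6 at r₀ = 0%/12 = 0; months 7+ at r₁ = 18.8%/12 = 0.0156667.
After month 6 (no interest yet): B = $4,950.00 − 6·$197.00 = $3,768.00.

$3,768.00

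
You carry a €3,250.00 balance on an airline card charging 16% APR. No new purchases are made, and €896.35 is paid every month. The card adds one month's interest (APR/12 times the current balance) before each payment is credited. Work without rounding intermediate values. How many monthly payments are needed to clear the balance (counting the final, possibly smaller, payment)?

Monthly rate r = 16%/12 = 1.33333% = 0.0133333.
Recurrence: B ← B·(1+r) − €896.35.
Month 1: interest €43.33; balance after payment €2,396.98.
Month 2: interest €31.96; balance after payment €1,532.59.
Month 3: interest €20.43; balance after payment €656.68.
Month 4: interest €8.76; balance after payment €0.00.

4 months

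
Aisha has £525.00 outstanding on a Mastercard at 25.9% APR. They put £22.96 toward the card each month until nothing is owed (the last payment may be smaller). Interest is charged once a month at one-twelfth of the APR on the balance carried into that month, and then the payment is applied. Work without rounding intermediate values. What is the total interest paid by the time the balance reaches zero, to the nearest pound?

Monthly rate r = 25.9%/12 = 2.15833% = 0.0215833.
Payoff takes n = ⌈−ln(1 − rB₀/P)/ln(1+r)⌉ = ⌈31.857⌉ = 32 payments; the last is £19.72.
Total paid = 31·£22.96 + £19.72 = £731.48.
Total interest = total paid − principal = £731.48 − £525.00 = £206.48.

£206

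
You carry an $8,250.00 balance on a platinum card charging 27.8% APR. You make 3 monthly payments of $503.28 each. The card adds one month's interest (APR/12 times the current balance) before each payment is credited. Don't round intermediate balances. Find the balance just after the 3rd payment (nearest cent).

$7,291.67

Monthly rate r = 27.8%/12 = 2.31667% = 0.0231667.
Each month: B ← B·(1+r) − $503.28.
Month 1: interest $191.13; balance after payment $7,937.85.
Month 2: interest $183.89; balance after payment $7,618.46.
Month 3: interest $176.49; balance after payment $7,291.67.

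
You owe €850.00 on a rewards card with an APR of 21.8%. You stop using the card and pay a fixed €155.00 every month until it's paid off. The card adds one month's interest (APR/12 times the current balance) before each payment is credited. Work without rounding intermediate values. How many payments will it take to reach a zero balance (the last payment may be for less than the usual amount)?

Monthly rate r = 21.8%/12 = 1.81667% = 0.0181667.
Recurrence: B ← B·(1+r) − €155.00.
Month 1: interest €15.44; balance after payment €710.44.
Month 2: interest €12.91; balance after payment €568.35.
Month 3: interest €10.32; balance after payment €423.67.
Month 4: interest €7.70; balance after payment €276.37.
Month 5: interest €5.02; balance after payment €126.39.
Month 6: interest €2.30; balance after payment €0.00.

6 months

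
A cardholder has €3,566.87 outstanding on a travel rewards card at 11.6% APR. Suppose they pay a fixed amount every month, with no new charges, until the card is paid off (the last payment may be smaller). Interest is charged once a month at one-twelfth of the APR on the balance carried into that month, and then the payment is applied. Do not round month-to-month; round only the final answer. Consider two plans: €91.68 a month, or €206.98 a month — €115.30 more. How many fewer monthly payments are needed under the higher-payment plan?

Monthly rate r = 11.6%/12 = 0.966667% = 0.00966667.
At €91.68/mo: n = ⌈−ln(1 − rB₀/P)/ln(1+r)⌉ = 50 payments (last €3.39); total interest = total paid − €3,566.87 = €928.84.
At €206.98/mo: 19 payments (last €194.96); total interest €353.73.
Payments saved = 50 − 19 = 31.

31 fewer payments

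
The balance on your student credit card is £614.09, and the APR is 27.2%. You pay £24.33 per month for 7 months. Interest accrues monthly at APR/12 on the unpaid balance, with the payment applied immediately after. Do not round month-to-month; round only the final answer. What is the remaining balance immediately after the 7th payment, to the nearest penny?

Monthly rate r = 27.2%/12 = 2.26667% = 0.0226667.
Each month: B ← B·(1+r) − £24.33.
Month 1: interest £13.92; balance after payment £603.68.
Month 2: interest £13.68; balance after payment £593.03.
Month 3: interest £13.44; balance after payment £582.14.
Month 4: interest £13.20; balance after payment £571.01.
Month 5: interest £12.94; balance after payment £559.62.
Month 6: interest £12.68; balance after payment £547.98.
Month 7: interest £12.42; balance after payment £536.07.

£536.07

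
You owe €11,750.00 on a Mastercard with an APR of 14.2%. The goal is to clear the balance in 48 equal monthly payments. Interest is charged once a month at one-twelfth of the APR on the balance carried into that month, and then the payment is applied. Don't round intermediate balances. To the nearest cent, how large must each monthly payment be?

Monthly rate r = 14.2%/12 = 1.18333% = 0.0118333.
Level-payment amortization: P = B₀·r / (1 − (1+r)^(−n)) = 11750.00·0.0118333 / (1 − 1.01183^(−48)).
Denominator 1 − (1+r)^(−48) = 0.431449769.
P = 139.042 / 0.431449769 ≈ 322.27.

€322.27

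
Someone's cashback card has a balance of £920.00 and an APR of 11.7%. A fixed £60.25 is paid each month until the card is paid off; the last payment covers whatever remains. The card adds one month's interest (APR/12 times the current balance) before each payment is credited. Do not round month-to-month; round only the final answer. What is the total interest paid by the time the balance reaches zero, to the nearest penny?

Monthly rate r = 11.7%/12 = 0.975% = 0.00975.
Payoff takes n = ⌈−ln(1 − rB₀/P)/ln(1+r)⌉ = ⌈16.614⌉ = 17 payments; the last is £37.06.
Total paid = 16·£60.25 + £37.06 = £1,001.06.
Total interest = total paid − principal = £1,001.06 − £920.00 = £81.06.

£81.06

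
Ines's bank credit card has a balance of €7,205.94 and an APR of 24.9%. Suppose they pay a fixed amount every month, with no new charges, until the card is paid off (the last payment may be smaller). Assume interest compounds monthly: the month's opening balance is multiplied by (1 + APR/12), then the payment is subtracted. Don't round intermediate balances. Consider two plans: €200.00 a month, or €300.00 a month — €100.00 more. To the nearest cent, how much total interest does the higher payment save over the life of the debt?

€3,328.28

Monthly rate r = 24.9%/12 = 2.075% = 0.02075.
At €200.00/mo: n = ⌈−ln(1 − rB₀/P)/ln(1+r)⌉ = 68 payments (last €7.69); total interest = total paid − €7,205.94 = €6,201.75.
At €300.00/mo: 34 payments (last €179.41); total interest €2,873.47.
Interest saved = €6,201.75 − €2,873.47 = €3,328.28.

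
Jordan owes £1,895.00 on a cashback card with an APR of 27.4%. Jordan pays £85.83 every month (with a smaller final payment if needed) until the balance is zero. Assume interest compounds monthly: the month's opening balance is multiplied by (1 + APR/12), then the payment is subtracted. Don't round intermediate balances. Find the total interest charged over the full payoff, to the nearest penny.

Monthly rate r = 27.4%/12 = 2.28333% = 0.0228333.
Payoff takes n = ⌈−ln(1 − rB₀/P)/ln(1+r)⌉ = ⌈31.069⌉ = 32 payments; the last is £6.00.
Total paid = 31·£85.83 + £6.00 = £2,666.73.
Total interest = total paid − principal = £2,666.73 − £1,895.00 = £771.73.

£771.73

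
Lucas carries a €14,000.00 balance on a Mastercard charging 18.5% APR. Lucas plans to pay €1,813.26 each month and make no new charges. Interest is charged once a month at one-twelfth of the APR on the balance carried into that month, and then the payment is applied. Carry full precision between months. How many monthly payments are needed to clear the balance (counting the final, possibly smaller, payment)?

Monthly rate r = 18.5%/12 = 1.54167% = 0.0154167.
Recurrence: B ← B·(1+r) − €1,813.26.
Month 1: interest €215.83; balance after payment €12,402.57.
Month 2: interest €191.21; balance after payment €10,780.52.
Closed form: n = −ln(1 − rB₀/P)/ln(1+r) = −ln(0.88097)/ln(1.01542) ≈ 8.284, so the balance reaches zero during payment 9.

9 months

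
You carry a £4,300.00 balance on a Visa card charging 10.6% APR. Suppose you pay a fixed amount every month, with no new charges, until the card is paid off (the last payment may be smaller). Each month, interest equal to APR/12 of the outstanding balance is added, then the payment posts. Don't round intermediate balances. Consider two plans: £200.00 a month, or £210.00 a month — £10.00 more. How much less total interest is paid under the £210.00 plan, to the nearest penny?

£25.46

Monthly rate r = 10.6%/12 = 0.883333% = 0.00883333.
At £200.00/mo: n = ⌈−ln(1 − rB₀/P)/ln(1+r)⌉ = 24 payments (last £189.79); total interest = total paid − £4,300.00 = £489.79.
At £210.00/mo: 23 payments (last £144.33); total interest £464.33.
Interest saved = £489.79 − £464.33 = £25.46.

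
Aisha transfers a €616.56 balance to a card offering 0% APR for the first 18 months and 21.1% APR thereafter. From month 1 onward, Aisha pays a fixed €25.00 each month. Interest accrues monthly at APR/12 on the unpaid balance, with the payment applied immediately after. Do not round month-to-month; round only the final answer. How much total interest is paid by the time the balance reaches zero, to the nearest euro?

Promo months 1–18 at r₀ = 0%/12 = 0; months 19+ at r₁ = 21.1%/12 = 0.0175833.
After month 18 (no interest yet): B = €616.56 − 18·€25.00 = €166.56.
Then at r₁ with €25.00/mo: n₂ = −ln(1 − r₁·B/P)/ln(1+r₁) ≈ 7.15 → 8 more payments.
Total paid = 25·€25.00 + €3.73 = €628.73; interest = €628.73 − €616.56 = €12.17.

€12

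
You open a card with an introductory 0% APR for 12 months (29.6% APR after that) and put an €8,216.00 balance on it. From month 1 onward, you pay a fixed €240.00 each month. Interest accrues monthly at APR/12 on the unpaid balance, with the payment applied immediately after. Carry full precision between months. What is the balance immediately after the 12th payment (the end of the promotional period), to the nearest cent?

Promo months 1–12 at r₀ = 0%/12 = 0; months 13+ at r₁ = 29.6%/12 = 0.0246667.
After month 12 (no interest yet): B = €8,216.00 − 12·€240.00 = €5,336.00.

€5,336.00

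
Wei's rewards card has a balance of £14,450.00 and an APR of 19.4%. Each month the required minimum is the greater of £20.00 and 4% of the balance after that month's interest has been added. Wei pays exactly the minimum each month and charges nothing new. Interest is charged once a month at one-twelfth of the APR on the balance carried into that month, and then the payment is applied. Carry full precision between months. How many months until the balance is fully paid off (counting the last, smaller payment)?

168 months

Monthly rate r = 19.4%/12 = 1.61667% = 0.0161667.
While 4% of the post-interest balance exceeds £20.00, each month B ← (B·(1+r))·(1 − 0.04), i.e. B shrinks by the factor (1+r)·0.96 = 0.97552.
This holds for months 1–137. Entering month 138 the balance is £484.42; 4% of the post-interest balance is now below £20.00, so the flat £20.00 minimum applies from here.
From month 138 a fixed £20.00 at rate r clears £484.42 in 31 more payments. Total: 137 + 31 = 168 months.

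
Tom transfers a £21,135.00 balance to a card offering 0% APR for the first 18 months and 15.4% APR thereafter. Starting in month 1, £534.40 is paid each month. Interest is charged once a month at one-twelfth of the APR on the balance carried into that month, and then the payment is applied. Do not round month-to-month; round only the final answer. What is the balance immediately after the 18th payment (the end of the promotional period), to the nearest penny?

Promo months 1–18 at r₀ = 0%/12 = 0; months 19+ at r₁ = 15.4%/12 = 0.0128333.
After month 18 (no interest yet): B = £21,135.00 − 18·£534.40 = £11,515.80.

£11,515.80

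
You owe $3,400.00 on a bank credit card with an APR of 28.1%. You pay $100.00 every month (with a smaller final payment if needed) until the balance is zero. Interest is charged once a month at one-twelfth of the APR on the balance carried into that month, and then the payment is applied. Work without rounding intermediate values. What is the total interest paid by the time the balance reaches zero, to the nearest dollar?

Monthly rate r = 28.1%/12 = 2.34167% = 0.0234167.
Payoff takes n = ⌈−ln(1 − rB₀/P)/ln(1+r)⌉ = ⌈68.712⌉ = 69 payments; the last is $71.42.
Total paid = 68·$100.00 + $71.42 = $6,871.42.
Total interest = total paid − principal = $6,871.42 − $3,400.00 = $3,471.42.

$3,471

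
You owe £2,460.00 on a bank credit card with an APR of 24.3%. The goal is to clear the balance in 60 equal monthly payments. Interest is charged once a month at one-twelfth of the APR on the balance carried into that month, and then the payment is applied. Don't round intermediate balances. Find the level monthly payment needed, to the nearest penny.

£71.20

Monthly rate r = 24.3%/12 = 2.025% = 0.02025.
Level-payment amortization: P = B₀·r / (1 − (1+r)^(−n)) = 2460.00·0.02025 / (1 − 1.02025^(−60)).
Denominator 1 − (1+r)^(−60) = 0.699666489.
P = 49.815 / 0.699666489 ≈ 71.20.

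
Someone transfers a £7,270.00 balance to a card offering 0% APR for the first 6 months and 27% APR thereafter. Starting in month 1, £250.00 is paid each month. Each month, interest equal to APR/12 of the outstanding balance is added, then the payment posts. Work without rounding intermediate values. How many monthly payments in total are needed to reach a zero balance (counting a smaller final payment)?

39 months

Promo months 1–6 at r₀ = 0%/12 = 0; months 7+ at r₁ = 27%/12 = 0.0225.
After month 6 (no interest yet): B = £7,270.00 − 6·£250.00 = £5,770.00.
Then at r₁ with £250.00/mo: n₂ = −ln(1 − r₁·B/P)/ln(1+r₁) ≈ 32.92 → 33 more payments.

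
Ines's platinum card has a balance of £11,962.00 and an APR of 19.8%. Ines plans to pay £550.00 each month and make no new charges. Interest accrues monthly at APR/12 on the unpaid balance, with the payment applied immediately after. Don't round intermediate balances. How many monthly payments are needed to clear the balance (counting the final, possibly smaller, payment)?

28 payments

Monthly rate r = 19.8%/12 = 1.65% = 0.0165.
Recurrence: B ← B·(1+r) − £550.00.
Month 1: interest £197.37; balance after payment £11,609.37.
Month 2: interest £191.55; balance after payment £11,250.93.
Closed form: n = −ln(1 − rB₀/P)/ln(1+r) = −ln(0.64114)/ln(1.0165) ≈ 27.161, so the balance reaches zero during payment 28.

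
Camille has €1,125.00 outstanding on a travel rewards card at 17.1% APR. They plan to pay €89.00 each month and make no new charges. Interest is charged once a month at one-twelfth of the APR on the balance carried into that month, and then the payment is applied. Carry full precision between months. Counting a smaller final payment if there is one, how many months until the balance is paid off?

Monthly rate r = 17.1%/12 = 1.425% = 0.01425.
Recurrence: B ← B·(1+r) − €89.00.
Month 1: interest €16.03; balance after payment €1,052.03.
Month 2: interest €14.99; balance after payment €978.02.
Closed form: n = −ln(1 − rB₀/P)/ln(1+r) = −ln(0.81987)/ln(1.01425) ≈ 14.036, so the balance reaches zero during payment 15.

15 payments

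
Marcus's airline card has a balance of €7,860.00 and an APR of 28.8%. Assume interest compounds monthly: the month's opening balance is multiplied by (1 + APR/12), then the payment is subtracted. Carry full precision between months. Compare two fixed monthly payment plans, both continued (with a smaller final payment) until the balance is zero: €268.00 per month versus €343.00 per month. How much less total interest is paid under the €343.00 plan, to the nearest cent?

Monthly rate r = 28.8%/12 = 2.4% = 0.024.
At €268.00/mo: n = ⌈−ln(1 − rB₀/P)/ln(1+r)⌉ = 52 payments (last €84.87); total interest = total paid − €7,860.00 = €5,892.87.
At €343.00/mo: 34 payments (last €229.38); total interest €3,688.38.
Interest saved = €5,892.87 − €3,688.38 = €2,204.49.

€2,204.49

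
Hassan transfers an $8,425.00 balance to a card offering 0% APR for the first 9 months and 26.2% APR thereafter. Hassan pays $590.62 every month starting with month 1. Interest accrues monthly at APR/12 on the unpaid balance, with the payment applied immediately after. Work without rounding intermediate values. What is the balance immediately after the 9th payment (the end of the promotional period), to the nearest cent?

$3,109.42

Promo months 1–9 at r₀ = 0%/12 = 0; months 10+ at r₁ = 26.2%/12 = 0.0218333.
After month 9 (no interest yet): B = $8,425.00 − 9·$590.62 = $3,109.42.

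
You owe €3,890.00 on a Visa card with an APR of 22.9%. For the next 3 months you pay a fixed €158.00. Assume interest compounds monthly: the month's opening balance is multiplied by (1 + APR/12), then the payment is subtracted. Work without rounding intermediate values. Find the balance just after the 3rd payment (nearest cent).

Monthly rate r = 22.9%/12 = 1.90833% = 0.0190833.
Each month: B ← B·(1+r) − €158.00.
Month 1: interest €74.23; balance after payment €3,806.23.
Month 2: interest €72.64; balance after payment €3,720.87.
Month 3: interest €71.01; balance after payment €3,633.88.

€3,633.88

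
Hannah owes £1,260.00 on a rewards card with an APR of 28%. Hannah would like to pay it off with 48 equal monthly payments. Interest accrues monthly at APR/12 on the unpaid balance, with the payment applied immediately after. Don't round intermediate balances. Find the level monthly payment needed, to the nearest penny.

Monthly rate r = 28%/12 = 2.33333% = 0.0233333.
Level-payment amortization: P = B₀·r / (1 − (1+r)^(−n)) = 1260.00·0.0233333 / (1 − 1.02333^(−48)).
Denominator 1 − (1+r)^(−48) = 0.669494871.
P = 29.4 / 0.669494871 ≈ 43.91.

£43.91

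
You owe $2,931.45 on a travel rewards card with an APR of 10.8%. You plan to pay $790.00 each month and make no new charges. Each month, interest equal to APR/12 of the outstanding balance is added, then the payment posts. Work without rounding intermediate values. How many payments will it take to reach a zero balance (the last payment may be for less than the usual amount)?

Monthly rate r = 10.8%/12 = 0.9% = 0.009.
Recurrence: B ← B·(1+r) − $790.00.
Month 1: interest $26.38; balance after payment $2,167.83.
Month 2: interest $19.51; balance after payment $1,397.34.
Month 3: interest $12.58; balance after payment $619.92.
Month 4: interest $5.58; balance after payment $0.00.

4 payments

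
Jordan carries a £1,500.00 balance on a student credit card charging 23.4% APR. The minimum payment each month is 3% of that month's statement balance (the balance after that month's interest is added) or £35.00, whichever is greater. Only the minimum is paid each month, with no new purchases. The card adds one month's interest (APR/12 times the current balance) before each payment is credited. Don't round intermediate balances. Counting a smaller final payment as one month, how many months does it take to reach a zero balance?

77 months

Monthly rate r = 23.4%/12 = 1.95% = 0.0195.
While 3% of the post-interest balance exceeds £35.00, each month B ← (B·(1+r))·(1 − 0.03), i.e. B shrinks by the factor (1+r)·0.97 = 0.98891.
This holds for months 1–25. Entering month 26 the balance is £1,135.18; 3% of the post-interest balance is now below £35.00, so the flat £35.00 minimum applies from here.
From month 26 a fixed £35.00 at rate r clears £1,135.18 in 52 more payments. Total: 25 + 52 = 77 months.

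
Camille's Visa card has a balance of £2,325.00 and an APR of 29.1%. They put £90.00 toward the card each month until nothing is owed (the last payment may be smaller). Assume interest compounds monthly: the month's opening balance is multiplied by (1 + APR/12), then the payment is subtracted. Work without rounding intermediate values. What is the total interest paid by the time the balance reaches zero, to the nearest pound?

£1,374

Monthly rate r = 29.1%/12 = 2.425% = 0.02425.
Payoff takes n = ⌈−ln(1 − rB₀/P)/ln(1+r)⌉ = ⌈41.098⌉ = 42 payments; the last is £8.88.
Total paid = 41·£90.00 + £8.88 = £3,698.88.
Total interest = total paid − principal = £3,698.88 − £2,325.00 = £1,373.88.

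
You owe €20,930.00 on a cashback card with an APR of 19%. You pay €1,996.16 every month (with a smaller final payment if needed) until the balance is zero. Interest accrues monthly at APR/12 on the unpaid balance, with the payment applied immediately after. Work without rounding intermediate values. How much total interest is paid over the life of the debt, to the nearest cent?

€2,141.85

Monthly rate r = 19%/12 = 1.58333% = 0.0158333.
Payoff takes n = ⌈−ln(1 − rB₀/P)/ln(1+r)⌉ = ⌈11.556⌉ = 12 payments; the last is €1,114.09.
Total paid = 11·€1,996.16 + €1,114.09 = €23,071.85.
Total interest = total paid − principal = €23,071.85 − €20,930.00 = €2,141.85.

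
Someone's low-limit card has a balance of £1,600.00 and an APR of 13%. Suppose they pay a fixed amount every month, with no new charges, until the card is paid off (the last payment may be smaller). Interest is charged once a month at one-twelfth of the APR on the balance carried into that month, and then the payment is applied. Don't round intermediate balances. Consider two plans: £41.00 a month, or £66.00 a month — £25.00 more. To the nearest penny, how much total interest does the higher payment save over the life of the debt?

Monthly rate r = 13%/12 = 1.08333% = 0.0108333.
At £41.00/mo: n = ⌈−ln(1 − rB₀/P)/ln(1+r)⌉ = 51 payments (last £40.91); total interest = total paid − £1,600.00 = £490.91.
At £66.00/mo: 29 payments (last £18.19); total interest £266.19.
Interest saved = £490.91 − £266.19 = £224.72.

£224.72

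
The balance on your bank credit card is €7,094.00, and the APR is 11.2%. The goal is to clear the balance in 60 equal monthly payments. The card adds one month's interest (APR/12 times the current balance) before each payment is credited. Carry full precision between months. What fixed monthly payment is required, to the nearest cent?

€154.95

Monthly rate r = 11.2%/12 = 0.933333% = 0.00933333.
Level-payment amortization: P = B₀·r / (1 − (1+r)^(−n)) = 7094.00·0.00933333 / (1 − 1.00933^(−60)).
Denominator 1 − (1+r)^(−60) = 0.427305472.
P = 66.2107 / 0.427305472 ≈ 154.95.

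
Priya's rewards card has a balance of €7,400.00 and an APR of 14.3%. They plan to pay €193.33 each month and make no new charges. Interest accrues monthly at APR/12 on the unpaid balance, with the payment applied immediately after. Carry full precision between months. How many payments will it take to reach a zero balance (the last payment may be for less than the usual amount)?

Monthly rate r = 14.3%/12 = 1.19167% = 0.0119167.
Recurrence: B ← B·(1+r) − €193.33.
Month 1: interest €88.18; balance after payment €7,294.85.
Month 2: interest €86.93; balance after payment €7,188.45.
Closed form: n = −ln(1 − rB₀/P)/ln(1+r) = −ln(0.54387)/ln(1.01192) ≈ 51.412, so the balance reaches zero during payment 52.

52 months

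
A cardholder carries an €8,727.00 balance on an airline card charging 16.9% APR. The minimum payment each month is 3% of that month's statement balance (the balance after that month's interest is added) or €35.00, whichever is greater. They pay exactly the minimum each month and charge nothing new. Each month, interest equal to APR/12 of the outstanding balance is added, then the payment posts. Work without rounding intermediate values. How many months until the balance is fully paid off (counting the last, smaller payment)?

168 months

Monthly rate r = 16.9%/12 = 1.40833% = 0.0140833.
While 3% of the post-interest balance exceeds €35.00, each month B ← (B·(1+r))·(1 − 0.03), i.e. B shrinks by the factor (1+r)·0.97 = 0.98366.
This holds for months 1–123. Entering month 124 the balance is €1,150.39; 3% of the post-interest balance is now below €35.00, so the flat €35.00 minimum applies from here.
From month 124 a fixed €35.00 at rate r clears €1,150.39 in 45 more payments. Total: 123 + 45 = 168 months.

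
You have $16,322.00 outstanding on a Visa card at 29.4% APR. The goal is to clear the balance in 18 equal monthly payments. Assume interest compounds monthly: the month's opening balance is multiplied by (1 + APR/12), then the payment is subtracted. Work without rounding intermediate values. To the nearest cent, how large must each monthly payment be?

Monthly rate r = 29.4%/12 = 2.45% = 0.0245.
Level-payment amortization: P = B₀·r / (1 − (1+r)^(−n)) = 16322.00·0.0245 / (1 − 1.0245^(−18)).
Denominator 1 − (1+r)^(−18) = 0.353178167.
P = 399.889 / 0.353178167 ≈ 1132.26.

$1,132.26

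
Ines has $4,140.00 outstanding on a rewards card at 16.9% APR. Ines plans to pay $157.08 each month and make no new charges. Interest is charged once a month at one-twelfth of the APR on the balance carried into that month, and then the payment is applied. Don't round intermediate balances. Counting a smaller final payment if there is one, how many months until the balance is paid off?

34 months

Monthly rate r = 16.9%/12 = 1.40833% = 0.0140833.
Recurrence: B ← B·(1+r) − $157.08.
Month 1: interest $58.30; balance after payment $4,041.23.
Month 2: interest $56.91; balance after payment $3,941.06.
Closed form: n = −ln(1 − rB₀/P)/ln(1+r) = −ln(0.62882)/ln(1.01408) ≈ 33.172, so the balance reaches zero during payment 34.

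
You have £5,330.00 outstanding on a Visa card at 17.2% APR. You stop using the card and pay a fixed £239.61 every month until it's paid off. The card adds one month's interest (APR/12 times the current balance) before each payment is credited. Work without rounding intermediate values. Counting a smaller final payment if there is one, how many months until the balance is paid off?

27 months

Monthly rate r = 17.2%/12 = 1.43333% = 0.0143333.
Recurrence: B ← B·(1+r) − £239.61.
Month 1: interest £76.40; balance after payment £5,166.79.
Month 2: interest £74.06; balance after payment £5,001.23.
Closed form: n = −ln(1 − rB₀/P)/ln(1+r) = −ln(0.68116)/ln(1.01433) ≈ 26.979, so the balance reaches zero during payment 27.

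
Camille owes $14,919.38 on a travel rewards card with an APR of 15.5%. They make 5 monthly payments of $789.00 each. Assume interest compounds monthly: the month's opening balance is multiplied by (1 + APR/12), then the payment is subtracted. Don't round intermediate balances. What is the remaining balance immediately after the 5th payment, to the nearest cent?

$11,859.90

Monthly rate r = 15.5%/12 = 1.29167% = 0.0129167.
Each month: B ← B·(1+r) − $789.00.
Month 1: interest $192.71; balance after payment $14,323.09.
Month 2: interest $185.01; balance after payment $13,719.10.
Month 3: interest $177.20; balance after payment $13,107.30.
Month 4: interest $169.30; balance after payment $12,487.60.
Month 5: interest $161.30; balance after payment $11,859.90.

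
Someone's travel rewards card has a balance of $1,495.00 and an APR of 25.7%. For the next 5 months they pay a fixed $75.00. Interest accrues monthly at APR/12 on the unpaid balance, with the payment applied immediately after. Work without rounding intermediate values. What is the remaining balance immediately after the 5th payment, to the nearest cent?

Monthly rate r = 25.7%/12 = 2.14167% = 0.0214167.
Each month: B ← B·(1+r) − $75.00.
Month 1: interest $32.02; balance after payment $1,452.02.
Month 2: interest $31.10; balance after payment $1,408.12.
Month 3: interest $30.16; balance after payment $1,363.27.
Month 4: interest $29.20; balance after payment $1,317.47.
Month 5: interest $28.22; balance after payment $1,270.68.

$1,270.68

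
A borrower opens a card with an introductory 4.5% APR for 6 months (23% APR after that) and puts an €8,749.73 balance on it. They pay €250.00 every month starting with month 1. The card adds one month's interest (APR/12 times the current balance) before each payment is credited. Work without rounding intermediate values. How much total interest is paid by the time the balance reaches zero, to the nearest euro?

Promo months 1–6 at r₀ = 4.5%/12 = 0.00375; months 7+ at r₁ = 23%/12 = 0.0191667.
After month 6: iterate B ← B·(1+r₀) − €250.00 for 6 months → €7,434.32.
Then at r₁ with €250.00/mo: n₂ = −ln(1 − r₁·B/P)/ln(1+r₁) ≈ 44.45 → 45 more payments.
Total paid = 50·€250.00 + €112.97 = €12,612.97; interest = €12,612.97 − €8,749.73 = €3,863.24.

€3,863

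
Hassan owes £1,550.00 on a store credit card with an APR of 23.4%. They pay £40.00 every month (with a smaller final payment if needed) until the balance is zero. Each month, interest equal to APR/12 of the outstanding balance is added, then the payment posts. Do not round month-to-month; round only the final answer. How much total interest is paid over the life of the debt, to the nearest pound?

£1,368

Monthly rate r = 23.4%/12 = 1.95% = 0.0195.
Payoff takes n = ⌈−ln(1 − rB₀/P)/ln(1+r)⌉ = ⌈72.961⌉ = 73 payments; the last is £38.47.
Total paid = 72·£40.00 + £38.47 = £2,918.47.
Total interest = total paid − principal = £2,918.47 − £1,550.00 = £1,368.47.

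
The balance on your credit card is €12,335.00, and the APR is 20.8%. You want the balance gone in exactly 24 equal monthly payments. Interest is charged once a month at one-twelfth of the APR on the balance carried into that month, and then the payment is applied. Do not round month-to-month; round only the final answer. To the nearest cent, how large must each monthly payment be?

€632.63

Monthly rate r = 20.8%/12 = 1.73333% = 0.0173333.
Level-payment amortization: P = B₀·r / (1 − (1+r)^(−n)) = 12335.00·0.0173333 / (1 − 1.01733^(−24)).
Denominator 1 − (1+r)^(−24) = 0.337964298.
P = 213.807 / 0.337964298 ≈ 632.63.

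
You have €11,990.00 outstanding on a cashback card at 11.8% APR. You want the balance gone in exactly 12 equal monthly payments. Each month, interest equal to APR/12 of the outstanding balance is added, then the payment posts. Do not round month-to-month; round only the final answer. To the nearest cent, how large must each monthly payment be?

€1,064.18

Monthly rate r = 11.8%/12 = 0.983333% = 0.00983333.
Level-payment amortization: P = B₀·r / (1 − (1+r)^(−n)) = 11990.00·0.00983333 / (1 − 1.00983^(−12)).
Denominator 1 − (1+r)^(−12) = 0.110791563.
P = 117.902 / 0.110791563 ≈ 1064.18.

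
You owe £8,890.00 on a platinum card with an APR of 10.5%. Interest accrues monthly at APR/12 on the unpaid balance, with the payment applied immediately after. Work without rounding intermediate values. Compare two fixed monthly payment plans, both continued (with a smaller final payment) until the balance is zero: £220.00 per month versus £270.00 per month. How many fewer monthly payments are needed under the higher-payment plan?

Monthly rate r = 10.5%/12 = 0.875% = 0.00875.
At £220.00/mo: n = ⌈−ln(1 − rB₀/P)/ln(1+r)⌉ = 51 payments (last £17.95); total interest = total paid − £8,890.00 = £2,127.95.
At £270.00/mo: 40 payments (last £1.70); total interest £1,641.70.
Payments saved = 51 − 40 = 11.

11 fewer payments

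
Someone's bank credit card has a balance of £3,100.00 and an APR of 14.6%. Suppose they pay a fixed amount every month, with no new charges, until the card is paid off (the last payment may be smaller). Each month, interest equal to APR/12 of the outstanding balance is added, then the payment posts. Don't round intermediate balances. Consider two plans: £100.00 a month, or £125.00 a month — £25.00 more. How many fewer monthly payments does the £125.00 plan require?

10 fewer payments

Monthly rate r = 14.6%/12 = 1.21667% = 0.0121667.
At £100.00/mo: n = ⌈−ln(1 − rB₀/P)/ln(1+r)⌉ = 40 payments (last £15.29); total interest = total paid − £3,100.00 = £815.29.
At £125.00/mo: 30 payments (last £87.50); total interest £612.50.
Payments saved = 40 − 30 = 10.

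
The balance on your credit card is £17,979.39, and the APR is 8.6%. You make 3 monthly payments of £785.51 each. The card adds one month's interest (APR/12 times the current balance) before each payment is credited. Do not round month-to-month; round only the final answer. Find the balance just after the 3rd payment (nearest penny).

Monthly rate r = 8.6%/12 = 0.716667% = 0.00716667.
Each month: B ← B·(1+r) − £785.51.
Month 1: interest £128.85; balance after payment £17,322.73.
Month 2: interest £124.15; balance after payment £16,661.37.
Month 3: interest £119.41; balance after payment £15,995.27.

£15,995.27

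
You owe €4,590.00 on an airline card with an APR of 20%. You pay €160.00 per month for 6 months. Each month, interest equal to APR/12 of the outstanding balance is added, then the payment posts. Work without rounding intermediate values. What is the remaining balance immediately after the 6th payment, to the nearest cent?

€4,067.66

Monthly rate r = 20%/12 = 1.66667% = 0.0166667.
Each month: B ← B·(1+r) − €160.00.
Month 1: interest €76.50; balance after payment €4,506.50.
Month 2: interest €75.11; balance after payment €4,421.61.
Month 3: interest €73.69; balance after payment €4,335.30.
Month 4: interest €72.26; balance after payment €4,247.56.
Month 5: interest €70.79; balance after payment €4,158.35.
Month 6: interest €69.31; balance after payment €4,067.66.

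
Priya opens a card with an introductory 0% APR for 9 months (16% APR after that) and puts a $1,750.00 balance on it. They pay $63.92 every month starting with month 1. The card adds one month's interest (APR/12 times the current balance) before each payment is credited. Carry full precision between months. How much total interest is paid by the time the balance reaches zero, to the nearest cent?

Promo months 1–9 at r₀ = 0%/12 = 0; months 10+ at r₁ = 16%/12 = 0.0133333.
After month 9 (no interest yet): B = $1,750.00 − 9·$63.92 = $1,174.72.
Then at r₁ with $63.92/mo: n₂ = −ln(1 − r₁·B/P)/ln(1+r₁) ≈ 21.22 → 22 more payments.
Total paid = 30·$63.92 + $14.26 = $1,931.86; interest = $1,931.86 − $1,750.00 = $181.86.

$181.86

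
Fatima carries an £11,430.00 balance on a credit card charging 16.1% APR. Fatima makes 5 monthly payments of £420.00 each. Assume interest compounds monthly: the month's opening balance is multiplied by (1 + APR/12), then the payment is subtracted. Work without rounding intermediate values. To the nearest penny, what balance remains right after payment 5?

Monthly rate r = 16.1%/12 = 1.34167% = 0.0134167.
Each month: B ← B·(1+r) − £420.00.
Month 1: interest £153.35; balance after payment £11,163.35.
Month 2: interest £149.77; balance after payment £10,893.13.
Month 3: interest £146.15; balance after payment £10,619.28.
Month 4: interest £142.48; balance after payment £10,341.75.
Month 5: interest £138.75; balance after payment £10,060.50.

£10,060.50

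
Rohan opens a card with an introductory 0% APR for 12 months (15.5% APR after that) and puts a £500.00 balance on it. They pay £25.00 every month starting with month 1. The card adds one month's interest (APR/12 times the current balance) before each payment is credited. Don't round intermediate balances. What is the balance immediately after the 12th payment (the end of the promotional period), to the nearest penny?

Promo months 1–12 at r₀ = 0%/12 = 0; months 13+ at r₁ = 15.5%/12 = 0.0129167.
After month 12 (no interest yet): B = £500.00 − 12·£25.00 = £200.00.

£200.00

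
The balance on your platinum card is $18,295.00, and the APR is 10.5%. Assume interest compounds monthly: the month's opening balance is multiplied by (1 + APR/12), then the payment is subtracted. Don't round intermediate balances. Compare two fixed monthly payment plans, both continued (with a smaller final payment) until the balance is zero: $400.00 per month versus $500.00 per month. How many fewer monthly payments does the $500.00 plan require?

Monthly rate r = 10.5%/12 = 0.875% = 0.00875.
At $400.00/mo: n = ⌈−ln(1 − rB₀/P)/ln(1+r)⌉ = 59 payments (last $269.97); total interest = total paid − $18,295.00 = $5,174.97.
At $500.00/mo: 45 payments (last $148.30); total interest $3,853.30.
Payments saved = 59 − 45 = 14.

14 fewer payments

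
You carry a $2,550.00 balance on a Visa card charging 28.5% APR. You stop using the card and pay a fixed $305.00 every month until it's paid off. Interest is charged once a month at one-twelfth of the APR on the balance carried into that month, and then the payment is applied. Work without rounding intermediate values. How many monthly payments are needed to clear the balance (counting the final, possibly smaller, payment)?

Monthly rate r = 28.5%/12 = 2.375% = 0.02375.
Recurrence: B ← B·(1+r) − $305.00.
Month 1: interest $60.56; balance after payment $2,305.56.
Month 2: interest $54.76; balance after payment $2,055.32.
Closed form: n = −ln(1 − rB₀/P)/ln(1+r) = −ln(0.80143)/ln(1.02375) ≈ 9.430, so the balance reaches zero during payment 10.

10 months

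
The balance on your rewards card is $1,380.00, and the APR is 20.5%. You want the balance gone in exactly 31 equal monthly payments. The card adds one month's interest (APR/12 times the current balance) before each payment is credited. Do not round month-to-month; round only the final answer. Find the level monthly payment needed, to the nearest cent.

$57.71

Monthly rate r = 20.5%/12 = 1.70833% = 0.0170833.
Level-payment amortization: P = B₀·r / (1 − (1+r)^(−n)) = 1380.00·0.0170833 / (1 − 1.01708^(−31)).
Denominator 1 − (1+r)^(−31) = 0.408510103.
P = 23.575 / 0.408510103 ≈ 57.71.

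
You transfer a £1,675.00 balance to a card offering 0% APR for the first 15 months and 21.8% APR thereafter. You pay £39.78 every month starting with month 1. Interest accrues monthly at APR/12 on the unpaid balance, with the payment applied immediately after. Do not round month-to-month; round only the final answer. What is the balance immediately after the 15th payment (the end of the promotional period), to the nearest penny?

£1,078.30

Promo months 1–15 at r₀ = 0%/12 = 0; months 16+ at r₁ = 21.8%/12 = 0.0181667.
After month 15 (no interest yet): B = £1,675.00 − 15·£39.78 = £1,078.30.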